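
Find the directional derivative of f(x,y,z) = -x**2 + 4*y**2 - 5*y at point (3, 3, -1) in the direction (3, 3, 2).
39*sqrt(22)/22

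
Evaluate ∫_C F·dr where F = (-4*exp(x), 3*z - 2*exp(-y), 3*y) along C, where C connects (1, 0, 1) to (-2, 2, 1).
-2*exp(-2) + 4 + 4*E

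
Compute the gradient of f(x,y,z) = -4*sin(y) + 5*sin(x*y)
(5*y*cos(x*y), 5*x*cos(x*y) - 4*cos(y), 0)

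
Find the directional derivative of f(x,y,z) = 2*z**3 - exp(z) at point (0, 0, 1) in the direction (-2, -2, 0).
0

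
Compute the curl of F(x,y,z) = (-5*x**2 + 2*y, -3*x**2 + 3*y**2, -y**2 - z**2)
(-2*y, 0, -6*x - 2)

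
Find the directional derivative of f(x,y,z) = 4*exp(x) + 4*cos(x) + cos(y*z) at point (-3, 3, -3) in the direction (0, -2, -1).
3*sqrt(5)*sin(9)/5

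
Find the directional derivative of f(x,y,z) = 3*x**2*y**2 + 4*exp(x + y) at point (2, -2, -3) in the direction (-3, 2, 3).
-122*sqrt(22)/11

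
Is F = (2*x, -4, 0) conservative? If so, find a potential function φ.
Yes, F is conservative. φ = x**2 - 4*y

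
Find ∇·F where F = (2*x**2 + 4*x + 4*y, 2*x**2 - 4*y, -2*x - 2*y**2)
4*x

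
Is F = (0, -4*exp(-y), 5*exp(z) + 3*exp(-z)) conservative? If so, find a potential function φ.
Yes, F is conservative. φ = 5*exp(z) - 3*exp(-z) + 4*exp(-y)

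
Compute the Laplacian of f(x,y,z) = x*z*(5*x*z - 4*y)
10*x**2 + 10*z**2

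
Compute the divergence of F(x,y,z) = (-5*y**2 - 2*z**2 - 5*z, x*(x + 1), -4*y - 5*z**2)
-10*z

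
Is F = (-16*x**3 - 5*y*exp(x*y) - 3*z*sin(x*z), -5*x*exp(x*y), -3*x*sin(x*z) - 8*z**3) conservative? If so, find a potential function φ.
Yes, F is conservative. φ = -4*x**4 - 2*z**4 - 5*exp(x*y) + 3*cos(x*z)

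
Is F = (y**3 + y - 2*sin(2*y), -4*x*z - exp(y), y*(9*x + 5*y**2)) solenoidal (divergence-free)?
No, ∇·F = -exp(y)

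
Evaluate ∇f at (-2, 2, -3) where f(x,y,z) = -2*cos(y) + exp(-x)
(-exp(2), 2*sin(2), 0)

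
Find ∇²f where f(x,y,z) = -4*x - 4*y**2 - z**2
-10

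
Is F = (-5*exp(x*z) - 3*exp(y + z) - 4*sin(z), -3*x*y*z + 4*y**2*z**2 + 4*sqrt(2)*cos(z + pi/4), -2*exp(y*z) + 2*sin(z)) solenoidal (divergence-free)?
No, ∇·F = -3*x*z + 8*y*z**2 - 2*y*exp(y*z) - 5*z*exp(x*z) + 2*cos(z)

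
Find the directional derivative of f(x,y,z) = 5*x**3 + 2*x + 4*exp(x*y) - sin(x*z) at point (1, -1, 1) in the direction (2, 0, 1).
sqrt(5)*(-8 - 3*E*cos(1) + 34*E)*exp(-1)/5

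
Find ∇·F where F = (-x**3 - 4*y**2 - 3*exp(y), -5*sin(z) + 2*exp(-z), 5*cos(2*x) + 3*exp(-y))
-3*x**2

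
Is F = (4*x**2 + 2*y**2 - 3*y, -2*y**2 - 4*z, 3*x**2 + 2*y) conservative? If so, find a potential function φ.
No, ∇×F = (6, -6*x, 3 - 4*y) ≠ 0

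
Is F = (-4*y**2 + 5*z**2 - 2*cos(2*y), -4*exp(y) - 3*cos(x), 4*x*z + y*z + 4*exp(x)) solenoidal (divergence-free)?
No, ∇·F = 4*x + y - 4*exp(y)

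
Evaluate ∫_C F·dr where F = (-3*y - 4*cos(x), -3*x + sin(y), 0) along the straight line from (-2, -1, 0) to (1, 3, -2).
-4*sin(2) - 4*sin(1) - 3 + cos(1) - cos(3)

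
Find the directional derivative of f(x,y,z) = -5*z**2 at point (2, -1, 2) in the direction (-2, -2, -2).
20*sqrt(3)/3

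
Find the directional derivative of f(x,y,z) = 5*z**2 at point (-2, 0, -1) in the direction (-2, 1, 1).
-5*sqrt(6)/3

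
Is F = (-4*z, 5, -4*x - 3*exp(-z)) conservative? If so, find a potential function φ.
Yes, F is conservative. φ = -4*x*z + 5*y + 3*exp(-z)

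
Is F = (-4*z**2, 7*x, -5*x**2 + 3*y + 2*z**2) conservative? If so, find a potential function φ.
No, ∇×F = (3, 10*x - 8*z, 7) ≠ 0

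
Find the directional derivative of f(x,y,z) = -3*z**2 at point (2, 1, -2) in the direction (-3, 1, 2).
12*sqrt(14)/7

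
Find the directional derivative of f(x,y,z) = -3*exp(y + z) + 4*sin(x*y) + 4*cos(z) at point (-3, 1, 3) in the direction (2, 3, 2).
-sqrt(17)*(28*cos(3) + 8*sin(3) + 15*exp(4))/17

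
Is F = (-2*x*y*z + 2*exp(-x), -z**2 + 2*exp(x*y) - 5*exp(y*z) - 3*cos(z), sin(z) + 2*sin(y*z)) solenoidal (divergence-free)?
No, ∇·F = 2*x*exp(x*y) - 2*y*z + 2*y*cos(y*z) - 5*z*exp(y*z) + cos(z) - 2*exp(-x)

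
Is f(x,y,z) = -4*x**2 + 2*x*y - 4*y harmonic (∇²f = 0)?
No, ∇²f = -8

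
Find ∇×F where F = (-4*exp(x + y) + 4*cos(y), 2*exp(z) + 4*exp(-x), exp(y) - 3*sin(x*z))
(exp(y) - 2*exp(z), 3*z*cos(x*z), 4*((exp(x + y) + sin(y))*exp(x) - 1)*exp(-x))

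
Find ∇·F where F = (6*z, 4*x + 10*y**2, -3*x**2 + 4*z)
20*y + 4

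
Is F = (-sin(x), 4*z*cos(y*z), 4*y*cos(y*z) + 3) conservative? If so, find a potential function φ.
Yes, F is conservative. φ = 3*z + 4*sin(y*z) + cos(x)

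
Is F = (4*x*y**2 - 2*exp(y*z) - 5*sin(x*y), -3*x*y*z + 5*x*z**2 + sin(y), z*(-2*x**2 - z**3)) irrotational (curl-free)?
No, ∇×F = (x*(3*y - 10*z), 4*x*z - 2*y*exp(y*z), -8*x*y + 5*x*cos(x*y) - 3*y*z + 5*z**2 + 2*z*exp(y*z))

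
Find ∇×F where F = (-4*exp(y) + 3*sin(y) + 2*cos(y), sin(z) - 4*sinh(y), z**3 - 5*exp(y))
(-5*exp(y) - cos(z), 0, 4*exp(y) + 2*sin(y) - 3*cos(y))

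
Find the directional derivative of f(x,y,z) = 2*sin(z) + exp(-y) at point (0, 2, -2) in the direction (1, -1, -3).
sqrt(11)*(1 - 6*exp(2)*cos(2))*exp(-2)/11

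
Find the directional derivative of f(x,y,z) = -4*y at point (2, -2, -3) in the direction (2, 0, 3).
0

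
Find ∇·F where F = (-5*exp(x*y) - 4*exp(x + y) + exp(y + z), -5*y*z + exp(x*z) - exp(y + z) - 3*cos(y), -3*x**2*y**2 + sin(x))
-5*y*exp(x*y) - 5*z - 4*exp(x + y) - exp(y + z) + 3*sin(y)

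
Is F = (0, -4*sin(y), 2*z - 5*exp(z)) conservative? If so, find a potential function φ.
Yes, F is conservative. φ = z**2 - 5*exp(z) + 4*cos(y)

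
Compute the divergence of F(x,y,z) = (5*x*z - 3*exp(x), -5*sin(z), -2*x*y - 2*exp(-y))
5*z - 3*exp(x)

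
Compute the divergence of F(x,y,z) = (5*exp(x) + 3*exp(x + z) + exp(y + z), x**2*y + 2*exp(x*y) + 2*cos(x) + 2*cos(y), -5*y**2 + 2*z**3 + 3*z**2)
x**2 + 2*x*exp(x*y) + 6*z**2 + 6*z + 5*exp(x) + 3*exp(x + z) - 2*sin(y)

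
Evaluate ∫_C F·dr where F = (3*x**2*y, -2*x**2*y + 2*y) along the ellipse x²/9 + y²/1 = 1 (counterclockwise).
-81*pi/4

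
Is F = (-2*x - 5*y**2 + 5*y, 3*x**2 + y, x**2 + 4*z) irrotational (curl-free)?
No, ∇×F = (0, -2*x, 6*x + 10*y - 5)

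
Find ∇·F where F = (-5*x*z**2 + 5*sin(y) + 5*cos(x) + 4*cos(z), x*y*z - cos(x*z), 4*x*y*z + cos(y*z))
4*x*y + x*z - y*sin(y*z) - 5*z**2 - 5*sin(x)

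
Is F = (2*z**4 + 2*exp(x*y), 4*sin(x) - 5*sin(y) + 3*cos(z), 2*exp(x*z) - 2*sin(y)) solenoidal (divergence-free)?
No, ∇·F = 2*x*exp(x*z) + 2*y*exp(x*y) - 5*cos(y)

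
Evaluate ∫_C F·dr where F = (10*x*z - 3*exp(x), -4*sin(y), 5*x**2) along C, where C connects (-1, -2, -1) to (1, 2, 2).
15 - 6*sinh(1)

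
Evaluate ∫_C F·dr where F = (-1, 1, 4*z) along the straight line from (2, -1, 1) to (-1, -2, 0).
0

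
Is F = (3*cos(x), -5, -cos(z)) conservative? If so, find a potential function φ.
Yes, F is conservative. φ = -5*y + 3*sin(x) - sin(z)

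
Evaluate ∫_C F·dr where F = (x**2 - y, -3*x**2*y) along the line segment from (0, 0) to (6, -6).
-882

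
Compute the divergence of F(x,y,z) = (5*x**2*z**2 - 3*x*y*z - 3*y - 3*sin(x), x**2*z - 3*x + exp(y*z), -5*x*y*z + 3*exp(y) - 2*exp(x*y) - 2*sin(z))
-5*x*y + 10*x*z**2 - 3*y*z + z*exp(y*z) - 3*cos(x) - 2*cos(z)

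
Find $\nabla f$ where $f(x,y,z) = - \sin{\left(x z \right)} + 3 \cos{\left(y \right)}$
(-z*cos(x*z), -3*sin(y), -x*cos(x*z))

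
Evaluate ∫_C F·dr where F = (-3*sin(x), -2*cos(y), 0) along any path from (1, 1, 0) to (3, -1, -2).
3*cos(3) - 3*cos(1) + 4*sin(1)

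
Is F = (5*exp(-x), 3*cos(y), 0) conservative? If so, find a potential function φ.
Yes, F is conservative. φ = 3*sin(y) - 5*exp(-x)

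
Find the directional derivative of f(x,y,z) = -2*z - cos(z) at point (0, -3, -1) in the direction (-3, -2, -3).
3*sqrt(22)*(sin(1) + 2)/22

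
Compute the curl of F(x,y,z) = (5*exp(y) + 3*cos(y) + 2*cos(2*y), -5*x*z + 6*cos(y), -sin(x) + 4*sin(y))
(5*x + 4*cos(y), cos(x), -5*z - 5*exp(y) + 3*sin(y) + 4*sin(2*y))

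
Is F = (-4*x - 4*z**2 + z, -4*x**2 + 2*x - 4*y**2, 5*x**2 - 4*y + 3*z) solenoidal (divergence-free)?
No, ∇·F = -8*y - 1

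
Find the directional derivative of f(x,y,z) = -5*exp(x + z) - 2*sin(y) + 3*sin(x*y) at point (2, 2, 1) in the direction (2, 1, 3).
sqrt(14)*(-25*exp(3) + 18*cos(4) - 2*cos(2))/14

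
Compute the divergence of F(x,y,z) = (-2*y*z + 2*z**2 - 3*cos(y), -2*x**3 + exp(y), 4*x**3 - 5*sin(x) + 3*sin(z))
exp(y) + 3*cos(z)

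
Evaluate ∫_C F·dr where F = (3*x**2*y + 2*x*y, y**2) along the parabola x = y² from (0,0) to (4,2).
14488/105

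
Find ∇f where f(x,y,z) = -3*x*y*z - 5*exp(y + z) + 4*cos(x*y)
(-y*(3*z + 4*sin(x*y)), -3*x*z - 4*x*sin(x*y) - 5*exp(y + z), -3*x*y - 5*exp(y + z))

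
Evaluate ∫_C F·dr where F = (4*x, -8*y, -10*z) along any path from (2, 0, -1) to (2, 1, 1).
-4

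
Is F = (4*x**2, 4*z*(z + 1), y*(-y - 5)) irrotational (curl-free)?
No, ∇×F = (-2*y - 8*z - 9, 0, 0)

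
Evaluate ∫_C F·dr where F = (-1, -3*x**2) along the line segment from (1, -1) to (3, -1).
-2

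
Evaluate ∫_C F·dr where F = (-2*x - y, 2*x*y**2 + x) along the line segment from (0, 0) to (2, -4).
-68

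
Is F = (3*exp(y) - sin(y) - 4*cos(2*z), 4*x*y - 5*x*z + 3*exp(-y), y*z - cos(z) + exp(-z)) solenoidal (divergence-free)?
No, ∇·F = 4*x + y + sin(z) - exp(-z) - 3*exp(-y)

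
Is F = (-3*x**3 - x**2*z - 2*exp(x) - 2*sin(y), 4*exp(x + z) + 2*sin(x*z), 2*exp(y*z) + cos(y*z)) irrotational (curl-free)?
No, ∇×F = (-2*x*cos(x*z) + 2*z*exp(y*z) - z*sin(y*z) - 4*exp(x + z), -x**2, 2*z*cos(x*z) + 4*exp(x + z) + 2*cos(y))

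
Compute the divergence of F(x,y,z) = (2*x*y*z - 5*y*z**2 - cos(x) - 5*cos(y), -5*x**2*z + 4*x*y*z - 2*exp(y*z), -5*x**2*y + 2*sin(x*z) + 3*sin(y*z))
4*x*z + 2*x*cos(x*z) + 2*y*z + 3*y*cos(y*z) - 2*z*exp(y*z) + sin(x)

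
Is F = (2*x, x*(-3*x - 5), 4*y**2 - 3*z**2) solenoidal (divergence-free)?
No, ∇·F = 2 - 6*z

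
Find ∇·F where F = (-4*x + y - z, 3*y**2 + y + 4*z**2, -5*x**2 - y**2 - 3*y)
6*y - 3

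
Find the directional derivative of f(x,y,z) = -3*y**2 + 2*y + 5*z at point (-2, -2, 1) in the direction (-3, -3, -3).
-19*sqrt(3)/3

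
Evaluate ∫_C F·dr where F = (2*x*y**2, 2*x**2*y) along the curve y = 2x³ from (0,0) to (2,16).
1024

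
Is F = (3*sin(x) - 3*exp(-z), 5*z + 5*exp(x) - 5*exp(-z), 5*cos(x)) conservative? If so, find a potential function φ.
No, ∇×F = (-5 - 5*exp(-z), 5*sin(x) + 3*exp(-z), 5*exp(x)) ≠ 0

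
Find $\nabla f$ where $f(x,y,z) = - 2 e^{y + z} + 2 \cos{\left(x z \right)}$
(-2*z*sin(x*z), -2*exp(y + z), -2*x*sin(x*z) - 2*exp(y + z))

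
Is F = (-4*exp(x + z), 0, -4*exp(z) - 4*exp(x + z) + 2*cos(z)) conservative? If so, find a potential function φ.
Yes, F is conservative. φ = -4*exp(z) - 4*exp(x + z) + 2*sin(z)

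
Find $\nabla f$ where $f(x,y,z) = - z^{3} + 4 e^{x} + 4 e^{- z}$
(4*exp(x), 0, -3*z**2 - 4*exp(-z))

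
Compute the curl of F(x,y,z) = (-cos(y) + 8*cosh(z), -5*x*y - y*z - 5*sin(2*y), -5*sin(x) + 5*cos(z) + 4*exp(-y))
(y - 4*exp(-y), 5*cos(x) + 8*sinh(z), -5*y - sin(y))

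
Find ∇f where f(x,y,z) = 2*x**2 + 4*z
(4*x, 0, 4)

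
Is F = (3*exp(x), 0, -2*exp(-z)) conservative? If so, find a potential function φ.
Yes, F is conservative. φ = 3*exp(x) + 2*exp(-z)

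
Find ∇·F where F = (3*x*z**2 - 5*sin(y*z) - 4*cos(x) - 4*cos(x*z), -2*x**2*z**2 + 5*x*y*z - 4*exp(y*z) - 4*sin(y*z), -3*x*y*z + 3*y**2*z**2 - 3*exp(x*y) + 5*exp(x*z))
-3*x*y + 5*x*z + 5*x*exp(x*z) + 6*y**2*z + 3*z**2 - 4*z*exp(y*z) + 4*z*sin(x*z) - 4*z*cos(y*z) + 4*sin(x)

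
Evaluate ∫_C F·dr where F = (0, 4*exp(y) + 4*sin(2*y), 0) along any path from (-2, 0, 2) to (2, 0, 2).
0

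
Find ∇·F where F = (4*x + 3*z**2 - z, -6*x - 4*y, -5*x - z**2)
-2*z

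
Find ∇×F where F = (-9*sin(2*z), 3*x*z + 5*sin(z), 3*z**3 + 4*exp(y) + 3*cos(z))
(-3*x + 4*exp(y) - 5*cos(z), -18*cos(2*z), 3*z)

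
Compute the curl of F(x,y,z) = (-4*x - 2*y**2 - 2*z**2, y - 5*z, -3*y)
(2, -4*z, 4*y)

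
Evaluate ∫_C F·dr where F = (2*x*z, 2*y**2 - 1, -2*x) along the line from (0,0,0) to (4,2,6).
130/3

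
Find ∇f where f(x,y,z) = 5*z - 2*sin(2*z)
(0, 0, 5 - 4*cos(2*z))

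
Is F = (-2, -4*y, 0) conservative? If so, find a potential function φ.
Yes, F is conservative. φ = -2*x - 2*y**2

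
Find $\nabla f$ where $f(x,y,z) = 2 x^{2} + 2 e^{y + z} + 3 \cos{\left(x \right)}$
(4*x - 3*sin(x), 2*exp(y + z), 2*exp(y + z))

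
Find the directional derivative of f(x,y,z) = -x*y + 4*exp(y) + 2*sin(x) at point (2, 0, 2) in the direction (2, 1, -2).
4*cos(2)/3 + 2/3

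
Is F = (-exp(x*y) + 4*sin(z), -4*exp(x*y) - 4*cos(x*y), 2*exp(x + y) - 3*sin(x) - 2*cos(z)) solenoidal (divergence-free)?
No, ∇·F = -4*x*exp(x*y) + 4*x*sin(x*y) - y*exp(x*y) + 2*sin(z)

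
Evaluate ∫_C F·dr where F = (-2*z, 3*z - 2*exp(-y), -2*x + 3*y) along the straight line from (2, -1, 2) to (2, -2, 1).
-2*E + 4 + 2*exp(2)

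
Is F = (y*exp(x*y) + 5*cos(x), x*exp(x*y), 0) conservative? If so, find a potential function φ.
Yes, F is conservative. φ = exp(x*y) + 5*sin(x)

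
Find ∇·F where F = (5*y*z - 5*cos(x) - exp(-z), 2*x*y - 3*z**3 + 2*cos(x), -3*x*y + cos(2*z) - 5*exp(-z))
2*x + 5*sin(x) - 2*sin(2*z) + 5*exp(-z)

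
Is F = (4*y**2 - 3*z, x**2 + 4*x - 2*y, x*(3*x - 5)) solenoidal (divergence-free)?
No, ∇·F = -2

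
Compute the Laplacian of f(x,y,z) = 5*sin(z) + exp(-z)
-5*sin(z) + exp(-z)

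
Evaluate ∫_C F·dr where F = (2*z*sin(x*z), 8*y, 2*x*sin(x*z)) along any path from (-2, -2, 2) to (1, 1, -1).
-12 + 2*cos(4) - 2*cos(1)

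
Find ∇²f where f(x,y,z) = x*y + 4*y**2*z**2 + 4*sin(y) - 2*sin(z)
8*y**2 + 8*z**2 - 4*sin(y) + 2*sin(z)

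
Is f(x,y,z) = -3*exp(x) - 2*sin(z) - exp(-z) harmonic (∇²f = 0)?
No, ∇²f = -3*exp(x) + 2*sin(z) - exp(-z)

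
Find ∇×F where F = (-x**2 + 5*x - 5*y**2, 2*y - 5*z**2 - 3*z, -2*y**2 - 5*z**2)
(-4*y + 10*z + 3, 0, 10*y)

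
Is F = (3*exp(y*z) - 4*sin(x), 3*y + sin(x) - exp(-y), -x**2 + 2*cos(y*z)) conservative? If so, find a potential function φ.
No, ∇×F = (-2*z*sin(y*z), 2*x + 3*y*exp(y*z), -3*z*exp(y*z) + cos(x)) ≠ 0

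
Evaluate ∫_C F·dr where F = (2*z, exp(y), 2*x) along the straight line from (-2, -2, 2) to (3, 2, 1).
2*sinh(2) + 14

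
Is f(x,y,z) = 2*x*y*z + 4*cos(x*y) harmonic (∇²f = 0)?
No, ∇²f = -4*(x**2 + y**2)*cos(x*y)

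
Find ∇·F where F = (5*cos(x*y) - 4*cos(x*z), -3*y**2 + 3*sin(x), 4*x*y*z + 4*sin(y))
4*x*y - 5*y*sin(x*y) - 6*y + 4*z*sin(x*z)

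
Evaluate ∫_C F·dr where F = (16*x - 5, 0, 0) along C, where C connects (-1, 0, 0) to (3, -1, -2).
44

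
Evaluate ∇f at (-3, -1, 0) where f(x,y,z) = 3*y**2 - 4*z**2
(0, -6, 0)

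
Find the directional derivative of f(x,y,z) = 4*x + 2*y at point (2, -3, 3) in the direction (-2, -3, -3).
-7*sqrt(22)/11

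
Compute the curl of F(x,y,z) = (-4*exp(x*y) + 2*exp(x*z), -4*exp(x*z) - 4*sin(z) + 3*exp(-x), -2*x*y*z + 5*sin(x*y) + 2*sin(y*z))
(-2*x*z + 4*x*exp(x*z) + 5*x*cos(x*y) + 2*z*cos(y*z) + 4*cos(z), 2*x*exp(x*z) + 2*y*z - 5*y*cos(x*y), 4*x*exp(x*y) - 4*z*exp(x*z) - 3*exp(-x))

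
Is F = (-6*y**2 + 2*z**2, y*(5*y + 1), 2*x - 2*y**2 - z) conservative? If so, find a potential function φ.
No, ∇×F = (-4*y, 4*z - 2, 12*y) ≠ 0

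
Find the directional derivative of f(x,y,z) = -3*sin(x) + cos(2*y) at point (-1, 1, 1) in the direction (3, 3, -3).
sqrt(3)*(-2*sin(2)/3 - cos(1))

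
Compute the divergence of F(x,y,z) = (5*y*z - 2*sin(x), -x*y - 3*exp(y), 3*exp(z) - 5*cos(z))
-x - 3*exp(y) + 3*exp(z) + 5*sin(z) - 2*cos(x)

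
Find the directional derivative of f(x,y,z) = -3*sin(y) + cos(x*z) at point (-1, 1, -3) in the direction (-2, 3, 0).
-3*sqrt(13)*(2*sin(3) + 3*cos(1))/13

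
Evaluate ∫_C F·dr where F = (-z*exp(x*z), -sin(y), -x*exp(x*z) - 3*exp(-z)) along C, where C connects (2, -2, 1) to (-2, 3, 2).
-3*exp(-1) + cos(3) - exp(-4) + 3*exp(-2) - cos(2) + exp(2)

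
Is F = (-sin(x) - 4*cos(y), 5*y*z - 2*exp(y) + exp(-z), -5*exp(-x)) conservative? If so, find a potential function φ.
No, ∇×F = (-5*y + exp(-z), -5*exp(-x), -4*sin(y)) ≠ 0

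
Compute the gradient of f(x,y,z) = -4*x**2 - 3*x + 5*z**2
(-8*x - 3, 0, 10*z)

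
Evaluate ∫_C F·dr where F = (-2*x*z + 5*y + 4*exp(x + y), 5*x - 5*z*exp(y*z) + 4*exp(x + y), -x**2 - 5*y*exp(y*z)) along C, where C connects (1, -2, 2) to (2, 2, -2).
-4*exp(-1) + 40 + 4*exp(4)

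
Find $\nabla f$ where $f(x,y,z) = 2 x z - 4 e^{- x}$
(2*z + 4*exp(-x), 0, 2*x)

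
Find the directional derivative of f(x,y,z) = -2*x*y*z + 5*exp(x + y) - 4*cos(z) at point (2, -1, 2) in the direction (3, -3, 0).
6*sqrt(2)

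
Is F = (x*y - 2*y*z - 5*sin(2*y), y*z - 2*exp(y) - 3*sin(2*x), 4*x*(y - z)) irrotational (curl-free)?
No, ∇×F = (4*x - y, -6*y + 4*z, -x + 2*z - 6*cos(2*x) + 10*cos(2*y))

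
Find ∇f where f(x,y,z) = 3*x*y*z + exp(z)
(3*y*z, 3*x*z, 3*x*y + exp(z))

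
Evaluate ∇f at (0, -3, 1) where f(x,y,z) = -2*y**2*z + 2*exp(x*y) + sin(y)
(-6, cos(3) + 12, -18)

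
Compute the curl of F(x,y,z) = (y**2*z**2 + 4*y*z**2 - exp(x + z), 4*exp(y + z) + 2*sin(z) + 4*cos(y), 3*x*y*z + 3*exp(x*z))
(3*x*z - 4*exp(y + z) - 2*cos(z), 2*y**2*z + 5*y*z - 3*z*exp(x*z) - exp(x + z), 2*z**2*(-y - 2))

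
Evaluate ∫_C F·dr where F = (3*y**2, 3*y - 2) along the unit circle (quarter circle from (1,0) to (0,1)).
-5/2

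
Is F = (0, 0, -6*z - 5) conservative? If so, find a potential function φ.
Yes, F is conservative. φ = z*(-3*z - 5)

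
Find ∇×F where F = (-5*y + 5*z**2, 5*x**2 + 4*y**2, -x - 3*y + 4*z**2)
(-3, 10*z + 1, 10*x + 5)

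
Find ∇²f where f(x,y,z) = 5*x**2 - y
10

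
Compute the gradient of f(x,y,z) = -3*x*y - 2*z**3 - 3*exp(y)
(-3*y, -3*x - 3*exp(y), -6*z**2)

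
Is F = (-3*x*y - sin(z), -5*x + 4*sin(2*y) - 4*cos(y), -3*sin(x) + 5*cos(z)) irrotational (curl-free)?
No, ∇×F = (0, 3*cos(x) - cos(z), 3*x - 5)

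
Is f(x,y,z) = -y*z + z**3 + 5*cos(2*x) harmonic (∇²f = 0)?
No, ∇²f = 6*z - 20*cos(2*x)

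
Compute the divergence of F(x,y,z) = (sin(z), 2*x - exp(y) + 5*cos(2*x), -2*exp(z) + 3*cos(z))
-exp(y) - 2*exp(z) - 3*sin(z)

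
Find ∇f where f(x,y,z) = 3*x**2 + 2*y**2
(6*x, 4*y, 0)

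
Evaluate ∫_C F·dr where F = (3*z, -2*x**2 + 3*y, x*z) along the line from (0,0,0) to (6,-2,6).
180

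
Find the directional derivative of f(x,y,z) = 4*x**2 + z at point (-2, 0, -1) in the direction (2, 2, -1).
-11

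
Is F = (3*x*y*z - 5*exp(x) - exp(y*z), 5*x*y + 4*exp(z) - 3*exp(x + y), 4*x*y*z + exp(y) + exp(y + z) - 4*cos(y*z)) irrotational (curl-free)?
No, ∇×F = (4*x*z + 4*z*sin(y*z) + exp(y) - 4*exp(z) + exp(y + z), y*(3*x - 4*z - exp(y*z)), -3*x*z + 5*y + z*exp(y*z) - 3*exp(x + y))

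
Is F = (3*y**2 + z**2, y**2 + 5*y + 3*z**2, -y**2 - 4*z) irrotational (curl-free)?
No, ∇×F = (-2*y - 6*z, 2*z, -6*y)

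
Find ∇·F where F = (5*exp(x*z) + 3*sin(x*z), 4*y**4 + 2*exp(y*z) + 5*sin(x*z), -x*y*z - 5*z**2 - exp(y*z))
-x*y + 16*y**3 - y*exp(y*z) + 5*z*exp(x*z) + 2*z*exp(y*z) + 3*z*cos(x*z) - 10*z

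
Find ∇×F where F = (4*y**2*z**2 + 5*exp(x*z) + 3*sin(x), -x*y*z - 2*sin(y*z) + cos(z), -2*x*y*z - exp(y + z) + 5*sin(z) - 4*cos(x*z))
(x*y - 2*x*z + 2*y*cos(y*z) - exp(y + z) + sin(z), 5*x*exp(x*z) + 8*y**2*z + 2*y*z - 4*z*sin(x*z), y*z*(-8*z - 1))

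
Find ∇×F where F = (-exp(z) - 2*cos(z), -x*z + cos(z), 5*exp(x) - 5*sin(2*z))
(x + sin(z), -5*exp(x) - exp(z) + 2*sin(z), -z)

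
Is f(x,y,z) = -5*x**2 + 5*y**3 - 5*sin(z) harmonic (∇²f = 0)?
No, ∇²f = 30*y + 5*sin(z) - 10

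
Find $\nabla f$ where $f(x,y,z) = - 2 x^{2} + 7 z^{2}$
(-4*x, 0, 14*z)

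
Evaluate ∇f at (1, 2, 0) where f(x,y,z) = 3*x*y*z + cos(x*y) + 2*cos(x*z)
(-2*sin(2), -sin(2), 6)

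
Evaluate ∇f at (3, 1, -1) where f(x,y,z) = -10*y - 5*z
(0, -10, -5)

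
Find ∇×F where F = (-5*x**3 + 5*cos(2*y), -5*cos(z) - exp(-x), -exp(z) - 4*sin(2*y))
(-5*sin(z) - 8*cos(2*y), 0, 10*sin(2*y) + exp(-x))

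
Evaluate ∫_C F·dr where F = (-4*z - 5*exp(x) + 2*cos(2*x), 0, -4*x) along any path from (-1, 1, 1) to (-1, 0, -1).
-8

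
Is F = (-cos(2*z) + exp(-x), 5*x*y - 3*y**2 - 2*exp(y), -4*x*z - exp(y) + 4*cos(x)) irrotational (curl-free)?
No, ∇×F = (-exp(y), 4*z + 4*sin(x) + 2*sin(2*z), 5*y)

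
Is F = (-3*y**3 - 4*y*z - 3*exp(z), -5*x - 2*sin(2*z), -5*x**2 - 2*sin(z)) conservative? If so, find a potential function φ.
No, ∇×F = (4*cos(2*z), 10*x - 4*y - 3*exp(z), 9*y**2 + 4*z - 5) ≠ 0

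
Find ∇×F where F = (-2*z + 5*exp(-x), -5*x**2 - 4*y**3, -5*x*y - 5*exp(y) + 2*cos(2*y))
(-5*x - 5*exp(y) - 4*sin(2*y), 5*y - 2, -10*x)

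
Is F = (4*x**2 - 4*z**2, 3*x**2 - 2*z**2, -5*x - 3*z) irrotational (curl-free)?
No, ∇×F = (4*z, 5 - 8*z, 6*x)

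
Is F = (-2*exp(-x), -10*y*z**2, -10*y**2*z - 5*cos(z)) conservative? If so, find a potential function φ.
Yes, F is conservative. φ = -5*y**2*z**2 - 5*sin(z) + 2*exp(-x)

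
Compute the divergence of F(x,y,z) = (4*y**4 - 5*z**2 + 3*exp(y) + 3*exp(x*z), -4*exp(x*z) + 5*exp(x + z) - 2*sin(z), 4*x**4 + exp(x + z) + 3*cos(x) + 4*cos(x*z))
-4*x*sin(x*z) + 3*z*exp(x*z) + exp(x + z)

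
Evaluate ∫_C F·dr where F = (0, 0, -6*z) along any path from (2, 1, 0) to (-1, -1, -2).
-12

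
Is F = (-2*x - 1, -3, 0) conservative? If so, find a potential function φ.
Yes, F is conservative. φ = -x**2 - x - 3*y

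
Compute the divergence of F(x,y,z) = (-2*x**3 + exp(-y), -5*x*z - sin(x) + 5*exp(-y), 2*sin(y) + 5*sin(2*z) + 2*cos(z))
-6*x**2 - 2*sin(z) + 10*cos(2*z) - 5*exp(-y)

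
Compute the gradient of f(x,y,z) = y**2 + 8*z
(0, 2*y, 8)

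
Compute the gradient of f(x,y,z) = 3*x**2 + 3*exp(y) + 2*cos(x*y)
(6*x - 2*y*sin(x*y), -2*x*sin(x*y) + 3*exp(y), 0)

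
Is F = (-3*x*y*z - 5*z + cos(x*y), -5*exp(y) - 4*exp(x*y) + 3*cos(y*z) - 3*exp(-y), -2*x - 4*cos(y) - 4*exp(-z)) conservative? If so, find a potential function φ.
No, ∇×F = (3*y*sin(y*z) + 4*sin(y), -3*x*y - 3, 3*x*z + x*sin(x*y) - 4*y*exp(x*y)) ≠ 0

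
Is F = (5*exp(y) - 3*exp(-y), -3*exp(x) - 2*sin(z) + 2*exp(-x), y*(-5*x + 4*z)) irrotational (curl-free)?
No, ∇×F = (-5*x + 4*z + 2*cos(z), 5*y, -sinh(x) - 2*sinh(y) - 5*cosh(x) - 8*cosh(y))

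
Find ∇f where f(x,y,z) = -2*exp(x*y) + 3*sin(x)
(-2*y*exp(x*y) + 3*cos(x), -2*x*exp(x*y), 0)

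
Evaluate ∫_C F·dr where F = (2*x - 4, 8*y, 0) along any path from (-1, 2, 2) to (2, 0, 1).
-25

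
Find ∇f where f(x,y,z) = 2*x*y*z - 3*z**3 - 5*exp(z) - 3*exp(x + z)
(2*y*z - 3*exp(x + z), 2*x*z, 2*x*y - 9*z**2 - 5*exp(z) - 3*exp(x + z))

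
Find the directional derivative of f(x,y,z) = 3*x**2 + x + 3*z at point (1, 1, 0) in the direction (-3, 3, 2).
-15*sqrt(22)/22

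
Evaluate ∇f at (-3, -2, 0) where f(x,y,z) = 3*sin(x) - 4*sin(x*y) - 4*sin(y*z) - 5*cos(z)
(3*cos(3) + 8*cos(6), 12*cos(6), 8)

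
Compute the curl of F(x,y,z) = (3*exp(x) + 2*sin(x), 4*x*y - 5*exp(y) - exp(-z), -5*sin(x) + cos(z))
(-exp(-z), 5*cos(x), 4*y)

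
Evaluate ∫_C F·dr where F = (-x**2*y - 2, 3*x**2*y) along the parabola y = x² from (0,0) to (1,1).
-6/5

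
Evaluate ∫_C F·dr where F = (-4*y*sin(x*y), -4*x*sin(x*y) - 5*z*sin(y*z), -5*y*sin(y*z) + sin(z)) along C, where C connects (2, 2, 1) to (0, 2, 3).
cos(1) - cos(3) - 5*cos(2) - 4*cos(4) + 4 + 5*cos(6)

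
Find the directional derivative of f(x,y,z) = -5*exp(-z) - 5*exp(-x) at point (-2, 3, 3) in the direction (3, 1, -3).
-15*sqrt(19)*(1 - exp(5))*exp(-3)/19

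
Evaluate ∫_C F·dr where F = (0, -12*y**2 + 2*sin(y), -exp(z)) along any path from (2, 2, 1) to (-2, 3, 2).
-76 - exp(2) + 2*cos(2) - 2*cos(3) + E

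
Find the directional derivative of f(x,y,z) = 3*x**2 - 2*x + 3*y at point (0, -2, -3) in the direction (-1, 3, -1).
sqrt(11)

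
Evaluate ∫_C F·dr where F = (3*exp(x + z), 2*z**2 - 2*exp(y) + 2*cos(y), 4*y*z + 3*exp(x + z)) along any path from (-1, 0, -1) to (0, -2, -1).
-2 - 2*sin(2) - 5*exp(-2) + 3*exp(-1)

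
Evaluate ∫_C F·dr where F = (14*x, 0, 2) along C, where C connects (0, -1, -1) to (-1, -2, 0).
9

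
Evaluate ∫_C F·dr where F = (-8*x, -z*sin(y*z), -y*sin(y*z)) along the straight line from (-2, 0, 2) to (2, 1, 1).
-1 + cos(1)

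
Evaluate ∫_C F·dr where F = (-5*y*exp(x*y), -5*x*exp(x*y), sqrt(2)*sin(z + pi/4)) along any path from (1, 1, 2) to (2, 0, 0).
-6 + sqrt(2)*cos(pi/4 + 2) + 5*E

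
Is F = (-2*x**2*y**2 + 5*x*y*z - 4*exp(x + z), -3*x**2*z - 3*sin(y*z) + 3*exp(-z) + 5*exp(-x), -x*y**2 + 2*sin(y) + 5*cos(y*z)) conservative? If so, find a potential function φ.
No, ∇×F = (3*x**2 - 2*x*y + 3*y*cos(y*z) - 5*z*sin(y*z) + 2*cos(y) + 3*exp(-z), 5*x*y + y**2 - 4*exp(x + z), 4*x**2*y - 11*x*z - 5*exp(-x)) ≠ 0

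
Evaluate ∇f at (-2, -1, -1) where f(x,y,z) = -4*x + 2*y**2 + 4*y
(-4, 0, 0)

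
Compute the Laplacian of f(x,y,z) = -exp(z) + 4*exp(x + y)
-exp(z) + 8*exp(x + y)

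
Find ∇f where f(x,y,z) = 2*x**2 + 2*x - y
(4*x + 2, -1, 0)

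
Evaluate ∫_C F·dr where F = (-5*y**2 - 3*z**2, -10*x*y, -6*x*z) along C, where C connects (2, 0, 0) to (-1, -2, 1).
23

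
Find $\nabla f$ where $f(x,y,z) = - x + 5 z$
(-1, 0, 5)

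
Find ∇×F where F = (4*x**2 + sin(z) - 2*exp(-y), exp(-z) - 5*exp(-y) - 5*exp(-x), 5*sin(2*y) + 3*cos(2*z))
(10*cos(2*y) + exp(-z), cos(z), -2*exp(-y) + 5*exp(-x))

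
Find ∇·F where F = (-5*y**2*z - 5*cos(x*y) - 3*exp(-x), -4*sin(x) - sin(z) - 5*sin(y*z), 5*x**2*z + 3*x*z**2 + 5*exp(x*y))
5*x**2 + 6*x*z + 5*y*sin(x*y) - 5*z*cos(y*z) + 3*exp(-x)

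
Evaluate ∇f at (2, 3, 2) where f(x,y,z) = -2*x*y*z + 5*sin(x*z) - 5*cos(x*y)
(-12 + 10*cos(4) + 15*sin(6), -8 + 10*sin(6), -12 + 10*cos(4))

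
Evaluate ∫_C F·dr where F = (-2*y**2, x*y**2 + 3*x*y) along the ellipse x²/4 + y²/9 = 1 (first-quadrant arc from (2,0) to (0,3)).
27*pi/8 + 42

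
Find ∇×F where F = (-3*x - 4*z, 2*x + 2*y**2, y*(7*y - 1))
(14*y - 1, -4, 2)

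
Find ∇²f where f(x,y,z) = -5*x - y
0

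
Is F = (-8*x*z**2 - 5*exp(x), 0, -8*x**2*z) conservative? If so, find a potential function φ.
Yes, F is conservative. φ = -4*x**2*z**2 - 5*exp(x)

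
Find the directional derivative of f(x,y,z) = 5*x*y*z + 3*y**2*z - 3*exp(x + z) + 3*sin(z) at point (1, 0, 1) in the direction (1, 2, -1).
sqrt(6)*(10 - 3*cos(1))/6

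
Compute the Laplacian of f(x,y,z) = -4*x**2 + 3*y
-8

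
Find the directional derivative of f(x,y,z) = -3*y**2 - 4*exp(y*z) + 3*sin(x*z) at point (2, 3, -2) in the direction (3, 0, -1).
6*sqrt(10)*(1 - 2*exp(6)*cos(4))*exp(-6)/5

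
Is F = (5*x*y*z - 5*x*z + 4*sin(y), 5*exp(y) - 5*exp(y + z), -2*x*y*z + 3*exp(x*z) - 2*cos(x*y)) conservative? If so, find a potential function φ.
No, ∇×F = (-2*x*z + 2*x*sin(x*y) + 5*exp(y + z), 5*x*y - 5*x + 2*y*z - 2*y*sin(x*y) - 3*z*exp(x*z), -5*x*z - 4*cos(y)) ≠ 0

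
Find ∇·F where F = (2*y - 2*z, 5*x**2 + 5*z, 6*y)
0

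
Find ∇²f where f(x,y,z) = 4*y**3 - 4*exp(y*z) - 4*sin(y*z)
4*y**2*(-exp(y*z) + sin(y*z)) + 24*y - 4*z**2*exp(y*z) + 4*z**2*sin(y*z)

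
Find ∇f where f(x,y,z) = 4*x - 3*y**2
(4, -6*y, 0)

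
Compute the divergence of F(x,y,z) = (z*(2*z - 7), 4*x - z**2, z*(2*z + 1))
4*z + 1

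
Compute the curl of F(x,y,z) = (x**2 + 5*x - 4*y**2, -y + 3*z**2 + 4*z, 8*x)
(-6*z - 4, -8, 8*y)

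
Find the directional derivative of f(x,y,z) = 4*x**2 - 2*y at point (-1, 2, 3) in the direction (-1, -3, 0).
7*sqrt(10)/5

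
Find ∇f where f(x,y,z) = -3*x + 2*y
(-3, 2, 0)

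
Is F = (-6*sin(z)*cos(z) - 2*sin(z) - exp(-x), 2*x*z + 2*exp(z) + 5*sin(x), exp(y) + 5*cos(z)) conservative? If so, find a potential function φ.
No, ∇×F = (-2*x + exp(y) - 2*exp(z), -2*cos(z) - 6*cos(2*z), 2*z + 5*cos(x)) ≠ 0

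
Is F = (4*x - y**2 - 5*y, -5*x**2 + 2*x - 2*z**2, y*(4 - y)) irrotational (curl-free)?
No, ∇×F = (-2*y + 4*z + 4, 0, -10*x + 2*y + 7)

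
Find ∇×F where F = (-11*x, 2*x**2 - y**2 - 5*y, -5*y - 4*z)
(-5, 0, 4*x)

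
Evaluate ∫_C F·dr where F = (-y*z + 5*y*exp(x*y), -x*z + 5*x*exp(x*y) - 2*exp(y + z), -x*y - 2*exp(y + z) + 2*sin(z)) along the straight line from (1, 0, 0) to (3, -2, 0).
-3 - 2*exp(-2) + 5*exp(-6)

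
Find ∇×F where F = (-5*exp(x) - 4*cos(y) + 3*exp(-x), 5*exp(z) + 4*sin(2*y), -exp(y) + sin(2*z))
(-exp(y) - 5*exp(z), 0, -4*sin(y))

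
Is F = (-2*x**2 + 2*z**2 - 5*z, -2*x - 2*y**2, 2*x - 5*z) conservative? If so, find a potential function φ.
No, ∇×F = (0, 4*z - 7, -2) ≠ 0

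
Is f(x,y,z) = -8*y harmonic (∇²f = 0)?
Yes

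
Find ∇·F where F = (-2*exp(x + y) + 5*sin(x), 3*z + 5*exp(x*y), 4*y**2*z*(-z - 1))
5*x*exp(x*y) - 8*y**2*z - 4*y**2 - 2*exp(x + y) + 5*cos(x)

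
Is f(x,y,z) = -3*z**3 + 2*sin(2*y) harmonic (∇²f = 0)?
No, ∇²f = -18*z - 8*sin(2*y)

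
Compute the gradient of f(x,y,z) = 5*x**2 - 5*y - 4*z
(10*x, -5, -4)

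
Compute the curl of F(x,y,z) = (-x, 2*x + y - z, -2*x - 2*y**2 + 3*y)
(4 - 4*y, 2, 2)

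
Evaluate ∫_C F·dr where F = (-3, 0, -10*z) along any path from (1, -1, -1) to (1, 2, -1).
0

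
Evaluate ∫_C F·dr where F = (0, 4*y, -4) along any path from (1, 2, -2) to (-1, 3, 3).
-10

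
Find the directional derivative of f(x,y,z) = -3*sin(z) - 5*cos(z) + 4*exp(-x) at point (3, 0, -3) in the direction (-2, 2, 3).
sqrt(17)*(8 - 3*(3*cos(3) + 5*sin(3))*exp(3))*exp(-3)/17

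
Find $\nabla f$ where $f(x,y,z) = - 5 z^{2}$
(0, 0, -10*z)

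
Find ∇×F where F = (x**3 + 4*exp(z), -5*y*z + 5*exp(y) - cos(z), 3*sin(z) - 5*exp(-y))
(5*y - sin(z) + 5*exp(-y), 4*exp(z), 0)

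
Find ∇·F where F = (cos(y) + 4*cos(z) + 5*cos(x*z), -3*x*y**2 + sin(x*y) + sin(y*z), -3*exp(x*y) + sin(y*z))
-6*x*y + x*cos(x*y) + y*cos(y*z) - 5*z*sin(x*z) + z*cos(y*z)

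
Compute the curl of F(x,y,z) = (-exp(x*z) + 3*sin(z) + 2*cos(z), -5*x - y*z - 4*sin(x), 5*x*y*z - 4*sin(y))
(5*x*z + y - 4*cos(y), -x*exp(x*z) - 5*y*z - 2*sin(z) + 3*cos(z), -4*cos(x) - 5)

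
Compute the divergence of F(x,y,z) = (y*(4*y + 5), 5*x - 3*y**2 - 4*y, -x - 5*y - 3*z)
-6*y - 7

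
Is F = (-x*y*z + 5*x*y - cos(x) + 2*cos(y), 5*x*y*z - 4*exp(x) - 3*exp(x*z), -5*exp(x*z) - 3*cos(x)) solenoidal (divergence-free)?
No, ∇·F = 5*x*z - 5*x*exp(x*z) - y*z + 5*y + sin(x)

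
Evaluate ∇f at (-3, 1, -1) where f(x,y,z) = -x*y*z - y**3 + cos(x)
(sin(3) + 1, -6, 3)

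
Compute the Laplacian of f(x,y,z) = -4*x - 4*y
0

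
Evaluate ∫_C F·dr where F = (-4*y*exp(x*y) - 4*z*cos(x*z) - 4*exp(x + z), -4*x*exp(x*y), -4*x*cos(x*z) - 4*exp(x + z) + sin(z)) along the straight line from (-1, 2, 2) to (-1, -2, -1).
-4*exp(2) - 4*sin(2) - 4*sin(1) - cos(1) + cos(2) + 4*E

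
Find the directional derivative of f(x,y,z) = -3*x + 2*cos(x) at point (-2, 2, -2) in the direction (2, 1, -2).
-2 + 4*sin(2)/3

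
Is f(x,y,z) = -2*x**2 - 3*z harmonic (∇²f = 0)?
No, ∇²f = -4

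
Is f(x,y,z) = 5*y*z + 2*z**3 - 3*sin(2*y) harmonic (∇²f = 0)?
No, ∇²f = 12*z + 12*sin(2*y)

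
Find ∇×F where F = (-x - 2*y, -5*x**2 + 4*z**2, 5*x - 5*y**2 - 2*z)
(-10*y - 8*z, -5, 2 - 10*x)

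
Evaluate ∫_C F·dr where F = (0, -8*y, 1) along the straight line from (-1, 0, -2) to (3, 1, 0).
-2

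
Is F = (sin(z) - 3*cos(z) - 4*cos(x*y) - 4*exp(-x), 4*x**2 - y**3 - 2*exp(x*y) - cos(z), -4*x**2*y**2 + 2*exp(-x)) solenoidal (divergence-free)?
No, ∇·F = -2*x*exp(x*y) - 3*y**2 + 4*y*sin(x*y) + 4*exp(-x)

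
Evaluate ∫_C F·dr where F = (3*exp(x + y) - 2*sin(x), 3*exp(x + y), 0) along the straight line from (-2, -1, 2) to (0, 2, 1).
-3*exp(-3) - 2*cos(2) + 2 + 3*exp(2)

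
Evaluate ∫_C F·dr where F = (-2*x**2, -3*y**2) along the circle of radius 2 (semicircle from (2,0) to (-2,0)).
32/3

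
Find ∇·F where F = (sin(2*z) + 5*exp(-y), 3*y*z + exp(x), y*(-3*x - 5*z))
-5*y + 3*z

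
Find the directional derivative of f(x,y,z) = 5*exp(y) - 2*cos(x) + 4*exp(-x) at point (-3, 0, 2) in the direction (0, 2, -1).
2*sqrt(5)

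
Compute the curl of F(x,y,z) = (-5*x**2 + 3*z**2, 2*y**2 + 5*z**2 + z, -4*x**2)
(-10*z - 1, 8*x + 6*z, 0)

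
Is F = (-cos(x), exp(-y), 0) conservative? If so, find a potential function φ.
Yes, F is conservative. φ = -sin(x) - exp(-y)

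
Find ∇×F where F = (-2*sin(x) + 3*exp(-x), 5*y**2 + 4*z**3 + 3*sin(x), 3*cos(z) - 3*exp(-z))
(-12*z**2, 0, 3*cos(x))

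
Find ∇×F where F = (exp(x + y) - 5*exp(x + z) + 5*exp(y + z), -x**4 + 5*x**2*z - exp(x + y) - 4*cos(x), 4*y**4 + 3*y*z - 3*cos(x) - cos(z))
(-5*x**2 + 16*y**3 + 3*z, -5*exp(x + z) + 5*exp(y + z) - 3*sin(x), -4*x**3 + 10*x*z - 2*exp(x + y) - 5*exp(y + z) + 4*sin(x))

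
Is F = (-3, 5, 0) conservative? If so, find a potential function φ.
Yes, F is conservative. φ = -3*x + 5*y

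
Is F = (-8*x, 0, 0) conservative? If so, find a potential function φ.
Yes, F is conservative. φ = -4*x**2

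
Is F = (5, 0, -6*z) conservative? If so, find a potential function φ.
Yes, F is conservative. φ = 5*x - 3*z**2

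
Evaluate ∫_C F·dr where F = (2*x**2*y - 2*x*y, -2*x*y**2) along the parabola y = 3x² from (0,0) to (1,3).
-1101/70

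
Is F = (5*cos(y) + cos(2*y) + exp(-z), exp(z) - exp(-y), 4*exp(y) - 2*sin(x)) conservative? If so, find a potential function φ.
No, ∇×F = (4*exp(y) - exp(z), 2*cos(x) - exp(-z), (4*cos(y) + 5)*sin(y)) ≠ 0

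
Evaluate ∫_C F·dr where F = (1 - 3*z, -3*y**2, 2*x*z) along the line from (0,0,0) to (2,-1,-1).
22/3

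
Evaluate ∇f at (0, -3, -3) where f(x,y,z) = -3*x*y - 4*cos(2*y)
(9, -8*sin(6), 0)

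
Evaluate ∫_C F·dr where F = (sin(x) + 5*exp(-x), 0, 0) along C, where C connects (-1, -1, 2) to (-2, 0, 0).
-5*exp(2) - cos(2) + cos(1) + 5*E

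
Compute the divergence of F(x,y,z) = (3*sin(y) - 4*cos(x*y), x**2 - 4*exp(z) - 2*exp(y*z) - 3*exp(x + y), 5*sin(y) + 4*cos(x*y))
4*y*sin(x*y) - 2*z*exp(y*z) - 3*exp(x + y)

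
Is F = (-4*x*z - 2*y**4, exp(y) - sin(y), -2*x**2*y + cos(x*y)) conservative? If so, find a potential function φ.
No, ∇×F = (-x*(2*x + sin(x*y)), 4*x*y - 4*x + y*sin(x*y), 8*y**3) ≠ 0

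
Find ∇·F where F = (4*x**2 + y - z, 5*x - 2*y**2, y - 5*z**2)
8*x - 4*y - 10*z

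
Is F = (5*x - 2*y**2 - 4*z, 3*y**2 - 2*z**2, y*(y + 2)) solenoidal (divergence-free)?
No, ∇·F = 6*y + 5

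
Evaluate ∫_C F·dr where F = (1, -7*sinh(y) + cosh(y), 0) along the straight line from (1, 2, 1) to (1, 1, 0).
-7*cosh(1) - sinh(2) + sinh(1) + 7*cosh(2)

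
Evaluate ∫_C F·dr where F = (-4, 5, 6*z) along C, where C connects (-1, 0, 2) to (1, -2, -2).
-18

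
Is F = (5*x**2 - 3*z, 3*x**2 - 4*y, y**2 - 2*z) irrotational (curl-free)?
No, ∇×F = (2*y, -3, 6*x)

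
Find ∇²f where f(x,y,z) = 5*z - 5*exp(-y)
-5*exp(-y)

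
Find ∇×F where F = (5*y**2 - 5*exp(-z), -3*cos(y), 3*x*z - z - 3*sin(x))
(0, -3*z + 3*cos(x) + 5*exp(-z), -10*y)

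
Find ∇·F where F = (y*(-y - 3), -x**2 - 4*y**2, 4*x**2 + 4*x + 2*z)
2 - 8*y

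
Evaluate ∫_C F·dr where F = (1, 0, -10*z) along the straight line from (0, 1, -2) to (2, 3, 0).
22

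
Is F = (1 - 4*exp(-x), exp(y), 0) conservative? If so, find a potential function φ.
Yes, F is conservative. φ = x + exp(y) + 4*exp(-x)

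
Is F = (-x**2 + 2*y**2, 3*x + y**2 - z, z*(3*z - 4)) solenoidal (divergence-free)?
No, ∇·F = -2*x + 2*y + 6*z - 4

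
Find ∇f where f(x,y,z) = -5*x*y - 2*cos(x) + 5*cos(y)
(-5*y + 2*sin(x), -5*x - 5*sin(y), 0)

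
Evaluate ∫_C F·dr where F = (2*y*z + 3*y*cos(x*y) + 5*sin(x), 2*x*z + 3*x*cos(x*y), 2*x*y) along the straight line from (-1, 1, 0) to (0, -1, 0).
-5 + 3*sin(1) + 5*cos(1)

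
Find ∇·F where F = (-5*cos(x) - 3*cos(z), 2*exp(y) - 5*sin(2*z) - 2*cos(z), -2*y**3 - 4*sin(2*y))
2*exp(y) + 5*sin(x)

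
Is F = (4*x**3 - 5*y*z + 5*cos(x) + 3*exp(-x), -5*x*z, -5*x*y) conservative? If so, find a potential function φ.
Yes, F is conservative. φ = x**4 - 5*x*y*z + 5*sin(x) - 3*exp(-x)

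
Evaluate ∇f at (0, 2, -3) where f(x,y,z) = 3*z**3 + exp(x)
(1, 0, 81)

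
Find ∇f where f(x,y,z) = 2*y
(0, 2, 0)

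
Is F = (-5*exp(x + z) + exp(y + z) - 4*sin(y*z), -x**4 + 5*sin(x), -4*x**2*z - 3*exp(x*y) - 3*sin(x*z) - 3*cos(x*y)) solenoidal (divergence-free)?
No, ∇·F = -4*x**2 - 3*x*cos(x*z) - 5*exp(x + z)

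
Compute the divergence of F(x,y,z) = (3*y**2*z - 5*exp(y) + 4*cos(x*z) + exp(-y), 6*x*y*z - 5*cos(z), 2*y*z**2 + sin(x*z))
6*x*z + x*cos(x*z) + 4*y*z - 4*z*sin(x*z)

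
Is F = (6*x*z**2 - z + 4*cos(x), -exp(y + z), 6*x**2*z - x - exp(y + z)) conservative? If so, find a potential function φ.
Yes, F is conservative. φ = 3*x**2*z**2 - x*z - exp(y + z) + 4*sin(x)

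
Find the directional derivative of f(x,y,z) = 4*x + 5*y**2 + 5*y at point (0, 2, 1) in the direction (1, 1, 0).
29*sqrt(2)/2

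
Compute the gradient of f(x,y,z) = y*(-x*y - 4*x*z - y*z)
(-y*(y + 4*z), -2*x*y - 4*x*z - 2*y*z, -y*(4*x + y))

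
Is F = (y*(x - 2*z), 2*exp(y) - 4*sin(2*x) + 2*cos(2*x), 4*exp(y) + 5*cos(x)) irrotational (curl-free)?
No, ∇×F = (4*exp(y), -2*y + 5*sin(x), -x + 2*z - 4*sin(2*x) - 8*cos(2*x))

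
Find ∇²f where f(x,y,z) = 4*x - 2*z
0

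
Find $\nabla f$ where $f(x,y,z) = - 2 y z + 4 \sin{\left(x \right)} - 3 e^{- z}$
(4*cos(x), -2*z, -2*y + 3*exp(-z))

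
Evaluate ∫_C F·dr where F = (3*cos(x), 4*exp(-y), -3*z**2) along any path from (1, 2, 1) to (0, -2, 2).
-4*exp(2) - 7 - 3*sin(1) + 4*exp(-2)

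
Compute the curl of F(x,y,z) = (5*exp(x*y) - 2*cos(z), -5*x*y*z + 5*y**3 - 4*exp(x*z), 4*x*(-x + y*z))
(x*(5*y + 4*z + 4*exp(x*z)), 8*x - 4*y*z + 2*sin(z), -5*x*exp(x*y) - 5*y*z - 4*z*exp(x*z))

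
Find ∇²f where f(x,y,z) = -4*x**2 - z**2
-10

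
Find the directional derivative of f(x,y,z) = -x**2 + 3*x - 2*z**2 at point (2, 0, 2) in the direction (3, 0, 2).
-19*sqrt(13)/13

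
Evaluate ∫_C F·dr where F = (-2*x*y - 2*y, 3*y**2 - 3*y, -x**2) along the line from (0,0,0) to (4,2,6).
-178/3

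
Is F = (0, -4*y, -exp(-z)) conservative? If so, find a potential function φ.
Yes, F is conservative. φ = -2*y**2 + exp(-z)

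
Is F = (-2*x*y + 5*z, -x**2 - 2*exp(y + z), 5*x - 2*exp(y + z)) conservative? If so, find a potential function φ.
Yes, F is conservative. φ = -x**2*y + 5*x*z - 2*exp(y + z)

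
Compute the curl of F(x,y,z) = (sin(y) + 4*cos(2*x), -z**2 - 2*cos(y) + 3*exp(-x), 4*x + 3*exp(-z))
(2*z, -4, -cos(y) - 3*exp(-x))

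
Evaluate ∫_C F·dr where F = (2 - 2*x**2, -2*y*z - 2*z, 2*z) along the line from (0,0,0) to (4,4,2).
-60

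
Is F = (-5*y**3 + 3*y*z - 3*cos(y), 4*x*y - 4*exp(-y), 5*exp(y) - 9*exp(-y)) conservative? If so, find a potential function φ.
No, ∇×F = (5*exp(y) + 9*exp(-y), 3*y, 15*y**2 + 4*y - 3*z - 3*sin(y)) ≠ 0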